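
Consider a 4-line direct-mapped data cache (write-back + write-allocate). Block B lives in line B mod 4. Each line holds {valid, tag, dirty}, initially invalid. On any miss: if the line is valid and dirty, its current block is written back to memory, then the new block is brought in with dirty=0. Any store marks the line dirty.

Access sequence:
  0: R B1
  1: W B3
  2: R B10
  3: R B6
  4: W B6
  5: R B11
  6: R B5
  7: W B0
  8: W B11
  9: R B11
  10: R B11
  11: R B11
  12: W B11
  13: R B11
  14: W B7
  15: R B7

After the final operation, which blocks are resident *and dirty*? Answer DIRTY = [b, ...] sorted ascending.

  0 | R B1 → L1 miss [-]
  1 | W B3 → L3 miss [D]
  2 | R B10 → L2 miss [-]
  3 | R B6 → L2 miss [-]
  4 | W B6 → L2 hit [D]
  5 | R B11 → L3 miss wb→B3 [-]
  6 | R B5 → L1 miss [-]
  7 | W B0 → L0 miss [D]
  8 | W B11 → L3 hit [D]
  9 | R B11 → L3 hit [D]
  10 | R B11 → L3 hit [D]
  11 | R B11 → L3 hit [D]
  12 | W B11 → L3 hit [D]
  13 | R B11 → L3 hit [D]
  14 | W B7 → L3 miss wb→B11 [D]
  15 | R B7 → L3 hit [D]

DIRTY = [0, 6, 7]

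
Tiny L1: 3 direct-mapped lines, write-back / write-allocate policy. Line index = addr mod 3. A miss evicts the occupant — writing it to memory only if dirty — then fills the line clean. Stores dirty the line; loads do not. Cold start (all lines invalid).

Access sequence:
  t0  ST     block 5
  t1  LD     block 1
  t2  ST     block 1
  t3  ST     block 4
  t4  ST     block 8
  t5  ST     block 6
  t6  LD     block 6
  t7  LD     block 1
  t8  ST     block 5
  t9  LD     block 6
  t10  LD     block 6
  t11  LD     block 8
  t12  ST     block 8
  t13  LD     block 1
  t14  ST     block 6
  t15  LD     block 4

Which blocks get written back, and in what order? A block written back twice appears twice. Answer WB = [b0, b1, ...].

  0 | W B5 → L2 miss [D]
  1 | R B1 → L1 miss [-]
  2 | W B1 → L1 hit [D]
  3 | W B4 → L1 miss wb→B1 [D]
  4 | W B8 → L2 miss wb→B5 [D]
  5 | W B6 → L0 miss [D]
  6 | R B6 → L0 hit [D]
  7 | R B1 → L1 miss wb→B4 [-]
  8 | W B5 → L2 miss wb→B8 [D]
  9 | R B6 → L0 hit [D]
  10 | R B6 → L0 hit [D]
  11 | R B8 → L2 miss wb→B5 [-]
  12 | W B8 → L2 hit [D]
  13 | R B1 → L1 hit [-]
  14 | W B6 → L0 hit [D]
  15 | R B4 → L1 miss [-]

WB = [1, 5, 4, 8, 5]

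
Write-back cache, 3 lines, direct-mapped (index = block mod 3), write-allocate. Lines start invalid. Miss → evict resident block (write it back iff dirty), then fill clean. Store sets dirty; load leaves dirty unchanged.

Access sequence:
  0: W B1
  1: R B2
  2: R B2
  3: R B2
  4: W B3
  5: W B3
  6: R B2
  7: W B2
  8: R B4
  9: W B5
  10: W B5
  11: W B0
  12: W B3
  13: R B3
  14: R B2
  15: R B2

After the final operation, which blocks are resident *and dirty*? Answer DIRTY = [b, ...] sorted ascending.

DIRTY = [3]

0: W B1 -> L1 miss  d=D]
1: R B2 -> L2 miss  d=-]
2: R B2 -> L2 hit  d=-]
3: R B2 -> L2 hit  d=-]
4: W B3 -> L0 miss  d=D]
5: W B3 -> L0 hit  d=D]
6: R B2 -> L2 hit  d=-]
7: W B2 -> L2 hit  d=D]
8: R B4 -> L1 miss wb->B1  d=-]
9: W B5 -> L2 miss wb->B2  d=D]
10: W B5 -> L2 hit  d=D]
11: W B0 -> L0 miss wb->B3  d=D]
12: W B3 -> L0 miss wb->B0  d=D]
13: R B3 -> L0 hit  d=D]
14: R B2 -> L2 miss wb->B5  d=-]
15: R B2 -> L2 hit  d=-]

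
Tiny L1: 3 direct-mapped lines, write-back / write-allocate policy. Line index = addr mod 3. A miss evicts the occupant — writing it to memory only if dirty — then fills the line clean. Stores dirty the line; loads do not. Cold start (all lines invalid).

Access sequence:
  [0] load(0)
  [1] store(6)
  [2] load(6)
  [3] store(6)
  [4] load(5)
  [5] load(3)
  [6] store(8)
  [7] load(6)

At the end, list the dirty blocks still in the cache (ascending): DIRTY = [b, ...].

DIRTY = [8]

  0 | R B0 → L0 miss [-]
  1 | W B6 → L0 miss [D]
  2 | R B6 → L0 hit [D]
  3 | W B6 → L0 hit [D]
  4 | R B5 → L2 miss [-]
  5 | R B3 → L0 miss wb→B6 [-]
  6 | W B8 → L2 miss [D]
  7 | R B6 → L0 miss [-]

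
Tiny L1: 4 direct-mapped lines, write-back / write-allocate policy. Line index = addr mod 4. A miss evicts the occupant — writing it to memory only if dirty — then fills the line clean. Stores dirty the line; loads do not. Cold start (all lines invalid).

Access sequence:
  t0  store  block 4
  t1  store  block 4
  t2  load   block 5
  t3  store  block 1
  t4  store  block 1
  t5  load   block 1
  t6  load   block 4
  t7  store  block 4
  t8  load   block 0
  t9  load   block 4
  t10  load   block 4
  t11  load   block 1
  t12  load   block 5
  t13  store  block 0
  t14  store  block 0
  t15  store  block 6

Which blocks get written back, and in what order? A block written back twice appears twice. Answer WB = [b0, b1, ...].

  0 | W B4 → L0 miss [D]
  1 | W B4 → L0 hit [D]
  2 | R B5 → L1 miss [-]
  3 | W B1 → L1 miss [D]
  4 | W B1 → L1 hit [D]
  5 | R B1 → L1 hit [D]
  6 | R B4 → L0 hit [D]
  7 | W B4 → L0 hit [D]
  8 | R B0 → L0 miss wb→B4 [-]
  9 | R B4 → L0 miss [-]
  10 | R B4 → L0 hit [-]
  11 | R B1 → L1 hit [D]
  12 | R B5 → L1 miss wb→B1 [-]
  13 | W B0 → L0 miss [D]
  14 | W B0 → L0 hit [D]
  15 | W B6 → L2 miss [D]

WB = [4, 1]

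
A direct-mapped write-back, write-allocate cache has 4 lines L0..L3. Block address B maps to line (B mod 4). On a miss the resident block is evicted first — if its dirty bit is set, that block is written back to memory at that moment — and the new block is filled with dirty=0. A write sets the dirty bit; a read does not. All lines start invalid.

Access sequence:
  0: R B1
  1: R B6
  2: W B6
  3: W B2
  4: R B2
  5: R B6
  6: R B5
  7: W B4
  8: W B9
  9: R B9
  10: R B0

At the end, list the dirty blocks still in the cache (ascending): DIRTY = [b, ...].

DIRTY = [9]

0: R B1 → L1 miss [-]
1: R B6 → L2 miss [-]
2: W B6 → L2 hit [D]
3: W B2 → L2 miss wb→B6 [D]
4: R B2 → L2 hit [D]
5: R B6 → L2 miss wb→B2 [-]
6: R B5 → L1 miss [-]
7: W B4 → L0 miss [D]
8: W B9 → L1 miss [D]
9: R B9 → L1 hit [D]
10: R B0 → L0 miss wb→B4 [-]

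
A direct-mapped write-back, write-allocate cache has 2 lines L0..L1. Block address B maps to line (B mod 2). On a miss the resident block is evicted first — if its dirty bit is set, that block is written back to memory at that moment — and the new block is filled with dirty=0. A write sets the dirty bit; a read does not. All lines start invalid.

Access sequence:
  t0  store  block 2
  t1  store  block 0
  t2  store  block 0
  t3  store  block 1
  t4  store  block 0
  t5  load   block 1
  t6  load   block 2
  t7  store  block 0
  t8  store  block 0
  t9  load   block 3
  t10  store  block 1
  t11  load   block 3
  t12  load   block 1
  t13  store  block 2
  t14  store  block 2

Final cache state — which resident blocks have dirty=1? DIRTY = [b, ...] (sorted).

0: W B2 -> L0 miss  d=D]
1: W B0 -> L0 miss wb->B2  d=D]
2: W B0 -> L0 hit  d=D]
3: W B1 -> L1 miss  d=D]
4: W B0 -> L0 hit  d=D]
5: R B1 -> L1 hit  d=D]
6: R B2 -> L0 miss wb->B0  d=-]
7: W B0 -> L0 miss  d=D]
8: W B0 -> L0 hit  d=D]
9: R B3 -> L1 miss wb->B1  d=-]
10: W B1 -> L1 miss  d=D]
11: R B3 -> L1 miss wb->B1  d=-]
12: R B1 -> L1 miss  d=-]
13: W B2 -> L0 miss wb->B0  d=D]
14: W B2 -> L0 hit  d=D]

DIRTY = [2]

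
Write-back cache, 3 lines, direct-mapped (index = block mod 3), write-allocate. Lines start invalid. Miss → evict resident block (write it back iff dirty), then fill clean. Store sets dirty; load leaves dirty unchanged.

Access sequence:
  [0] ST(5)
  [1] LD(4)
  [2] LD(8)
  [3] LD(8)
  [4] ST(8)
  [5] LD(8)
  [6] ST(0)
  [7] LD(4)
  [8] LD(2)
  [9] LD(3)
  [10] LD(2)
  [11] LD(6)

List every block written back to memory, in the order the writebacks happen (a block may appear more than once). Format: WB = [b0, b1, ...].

WB = [5, 8, 0]

0: W B5 → L2 miss [D]
1: R B4 → L1 miss [-]
2: R B8 → L2 miss wb→B5 [-]
3: R B8 → L2 hit [-]
4: W B8 → L2 hit [D]
5: R B8 → L2 hit [D]
6: W B0 → L0 miss [D]
7: R B4 → L1 hit [-]
8: R B2 → L2 miss wb→B8 [-]
9: R B3 → L0 miss wb→B0 [-]
10: R B2 → L2 hit [-]
11: R B6 → L0 miss [-]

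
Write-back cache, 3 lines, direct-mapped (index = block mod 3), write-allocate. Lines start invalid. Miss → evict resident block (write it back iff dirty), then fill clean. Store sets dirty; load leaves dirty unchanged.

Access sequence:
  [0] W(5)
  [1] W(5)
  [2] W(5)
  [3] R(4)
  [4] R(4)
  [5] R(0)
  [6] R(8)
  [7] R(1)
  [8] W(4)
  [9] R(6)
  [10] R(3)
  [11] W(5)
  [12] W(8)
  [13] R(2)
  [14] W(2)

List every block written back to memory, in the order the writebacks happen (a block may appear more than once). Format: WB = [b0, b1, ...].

WB = [5, 5, 8]

  0 | W B5 → L2 miss [D]
  1 | W B5 → L2 hit [D]
  2 | W B5 → L2 hit [D]
  3 | R B4 → L1 miss [-]
  4 | R B4 → L1 hit [-]
  5 | R B0 → L0 miss [-]
  6 | R B8 → L2 miss wb→B5 [-]
  7 | R B1 → L1 miss [-]
  8 | W B4 → L1 miss [D]
  9 | R B6 → L0 miss [-]
  10 | R B3 → L0 miss [-]
  11 | W B5 → L2 miss [D]
  12 | W B8 → L2 miss wb→B5 [D]
  13 | R B2 → L2 miss wb→B8 [-]
  14 | W B2 → L2 hit [D]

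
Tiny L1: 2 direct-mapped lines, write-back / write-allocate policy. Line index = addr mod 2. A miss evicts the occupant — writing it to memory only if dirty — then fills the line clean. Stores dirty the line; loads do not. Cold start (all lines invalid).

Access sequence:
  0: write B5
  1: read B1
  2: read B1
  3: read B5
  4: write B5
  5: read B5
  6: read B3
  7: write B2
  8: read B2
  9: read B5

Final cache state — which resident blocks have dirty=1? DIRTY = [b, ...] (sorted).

DIRTY = [2]

  0 | W B5 → L1 miss [D]
  1 | R B1 → L1 miss wb→B5 [-]
  2 | R B1 → L1 hit [-]
  3 | R B5 → L1 miss [-]
  4 | W B5 → L1 hit [D]
  5 | R B5 → L1 hit [D]
  6 | R B3 → L1 miss wb→B5 [-]
  7 | W B2 → L0 miss [D]
  8 | R B2 → L0 hit [D]
  9 | R B5 → L1 miss [-]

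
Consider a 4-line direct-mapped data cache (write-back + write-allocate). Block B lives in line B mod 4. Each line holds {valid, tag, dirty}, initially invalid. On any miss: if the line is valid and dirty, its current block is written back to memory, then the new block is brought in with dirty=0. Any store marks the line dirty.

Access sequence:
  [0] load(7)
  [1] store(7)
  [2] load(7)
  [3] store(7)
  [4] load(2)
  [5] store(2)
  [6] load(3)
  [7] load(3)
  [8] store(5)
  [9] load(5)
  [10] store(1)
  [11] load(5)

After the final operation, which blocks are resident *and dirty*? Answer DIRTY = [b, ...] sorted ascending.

0: R B7 → L3 miss [-]
1: W B7 → L3 hit [D]
2: R B7 → L3 hit [D]
3: W B7 → L3 hit [D]
4: R B2 → L2 miss [-]
5: W B2 → L2 hit [D]
6: R B3 → L3 miss wb→B7 [-]
7: R B3 → L3 hit [-]
8: W B5 → L1 miss [D]
9: R B5 → L1 hit [D]
10: W B1 → L1 miss wb→B5 [D]
11: R B5 → L1 miss wb→B1 [-]

DIRTY = [2]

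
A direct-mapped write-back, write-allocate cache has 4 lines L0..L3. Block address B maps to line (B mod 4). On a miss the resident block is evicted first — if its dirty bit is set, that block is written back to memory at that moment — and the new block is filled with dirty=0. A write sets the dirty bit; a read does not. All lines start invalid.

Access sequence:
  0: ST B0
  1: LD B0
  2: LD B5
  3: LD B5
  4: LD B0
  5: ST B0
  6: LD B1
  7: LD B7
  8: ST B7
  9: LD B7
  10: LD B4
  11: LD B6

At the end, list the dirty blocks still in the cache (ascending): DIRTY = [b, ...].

DIRTY = [7]

0: W B0 → L0 miss [D]
1: R B0 → L0 hit [D]
2: R B5 → L1 miss [-]
3: R B5 → L1 hit [-]
4: R B0 → L0 hit [D]
5: W B0 → L0 hit [D]
6: R B1 → L1 miss [-]
7: R B7 → L3 miss [-]
8: W B7 → L3 hit [D]
9: R B7 → L3 hit [D]
10: R B4 → L0 miss wb→B0 [-]
11: R B6 → L2 miss [-]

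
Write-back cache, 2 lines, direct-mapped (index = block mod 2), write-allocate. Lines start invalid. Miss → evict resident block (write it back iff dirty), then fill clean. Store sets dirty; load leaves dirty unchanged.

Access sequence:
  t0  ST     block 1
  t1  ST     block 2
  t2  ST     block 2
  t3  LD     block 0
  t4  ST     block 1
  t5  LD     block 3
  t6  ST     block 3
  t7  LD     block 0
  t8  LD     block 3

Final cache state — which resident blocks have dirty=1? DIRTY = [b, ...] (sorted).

DIRTY = [3]

0: W B1 → L1 miss [D]
1: W B2 → L0 miss [D]
2: W B2 → L0 hit [D]
3: R B0 → L0 miss wb→B2 [-]
4: W B1 → L1 hit [D]
5: R B3 → L1 miss wb→B1 [-]
6: W B3 → L1 hit [D]
7: R B0 → L0 hit [-]
8: R B3 → L1 hit [D]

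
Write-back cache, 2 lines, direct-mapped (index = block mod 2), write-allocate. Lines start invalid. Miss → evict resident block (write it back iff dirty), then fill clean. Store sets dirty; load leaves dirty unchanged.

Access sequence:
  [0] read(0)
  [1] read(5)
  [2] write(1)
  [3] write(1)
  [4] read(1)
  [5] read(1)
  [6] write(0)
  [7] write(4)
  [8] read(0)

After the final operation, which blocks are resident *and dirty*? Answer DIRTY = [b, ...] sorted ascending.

  0 | R B0 → L0 miss [-]
  1 | R B5 → L1 miss [-]
  2 | W B1 → L1 miss [D]
  3 | W B1 → L1 hit [D]
  4 | R B1 → L1 hit [D]
  5 | R B1 → L1 hit [D]
  6 | W B0 → L0 hit [D]
  7 | W B4 → L0 miss wb→B0 [D]
  8 | R B0 → L0 miss wb→B4 [-]

DIRTY = [1]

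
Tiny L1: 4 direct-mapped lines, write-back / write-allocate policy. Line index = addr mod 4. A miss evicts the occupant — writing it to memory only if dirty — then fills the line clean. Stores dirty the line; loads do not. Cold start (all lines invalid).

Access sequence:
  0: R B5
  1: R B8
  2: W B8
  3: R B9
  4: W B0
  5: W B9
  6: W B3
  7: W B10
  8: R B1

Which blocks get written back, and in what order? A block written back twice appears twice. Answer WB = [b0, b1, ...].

  0 | R B5 → L1 miss [-]
  1 | R B8 → L0 miss [-]
  2 | W B8 → L0 hit [D]
  3 | R B9 → L1 miss [-]
  4 | W B0 → L0 miss wb→B8 [D]
  5 | W B9 → L1 hit [D]
  6 | W B3 → L3 miss [D]
  7 | W B10 → L2 miss [D]
  8 | R B1 → L1 miss wb→B9 [-]

WB = [8, 9]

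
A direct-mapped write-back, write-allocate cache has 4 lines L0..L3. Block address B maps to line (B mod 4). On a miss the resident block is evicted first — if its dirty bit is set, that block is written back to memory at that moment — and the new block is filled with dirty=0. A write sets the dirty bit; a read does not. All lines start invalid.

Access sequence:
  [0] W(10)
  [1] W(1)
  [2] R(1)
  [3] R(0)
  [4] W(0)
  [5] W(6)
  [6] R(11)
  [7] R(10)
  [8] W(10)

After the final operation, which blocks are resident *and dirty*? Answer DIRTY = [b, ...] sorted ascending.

DIRTY = [0, 1, 10]

  0 | W B10 → L2 miss [D]
  1 | W B1 → L1 miss [D]
  2 | R B1 → L1 hit [D]
  3 | R B0 → L0 miss [-]
  4 | W B0 → L0 hit [D]
  5 | W B6 → L2 miss wb→B10 [D]
  6 | R B11 → L3 miss [-]
  7 | R B10 → L2 miss wb→B6 [-]
  8 | W B10 → L2 hit [D]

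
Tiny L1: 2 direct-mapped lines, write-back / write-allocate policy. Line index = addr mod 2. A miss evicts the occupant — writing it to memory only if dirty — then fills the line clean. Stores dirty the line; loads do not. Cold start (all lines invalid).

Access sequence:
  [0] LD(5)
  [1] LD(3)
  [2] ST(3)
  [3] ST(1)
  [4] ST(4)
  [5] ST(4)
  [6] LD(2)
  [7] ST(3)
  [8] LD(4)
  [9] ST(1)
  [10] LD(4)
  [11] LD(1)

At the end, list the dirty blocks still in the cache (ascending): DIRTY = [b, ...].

  0 | R B5 → L1 miss [-]
  1 | R B3 → L1 miss [-]
  2 | W B3 → L1 hit [D]
  3 | W B1 → L1 miss wb→B3 [D]
  4 | W B4 → L0 miss [D]
  5 | W B4 → L0 hit [D]
  6 | R B2 → L0 miss wb→B4 [-]
  7 | W B3 → L1 miss wb→B1 [D]
  8 | R B4 → L0 miss [-]
  9 | W B1 → L1 miss wb→B3 [D]
  10 | R B4 → L0 hit [-]
  11 | R B1 → L1 hit [D]

DIRTY = [1]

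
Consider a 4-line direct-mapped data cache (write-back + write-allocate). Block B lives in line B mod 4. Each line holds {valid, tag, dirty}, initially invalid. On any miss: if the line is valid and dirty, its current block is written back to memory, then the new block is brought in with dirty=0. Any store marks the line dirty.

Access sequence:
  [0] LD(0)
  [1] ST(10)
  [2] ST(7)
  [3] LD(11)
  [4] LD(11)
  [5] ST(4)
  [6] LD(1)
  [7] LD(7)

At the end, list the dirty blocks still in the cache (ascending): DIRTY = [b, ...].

DIRTY = [4, 10]

  0 | R B0 → L0 miss [-]
  1 | W B10 → L2 miss [D]
  2 | W B7 → L3 miss [D]
  3 | R B11 → L3 miss wb→B7 [-]
  4 | R B11 → L3 hit [-]
  5 | W B4 → L0 miss [D]
  6 | R B1 → L1 miss [-]
  7 | R B7 → L3 miss [-]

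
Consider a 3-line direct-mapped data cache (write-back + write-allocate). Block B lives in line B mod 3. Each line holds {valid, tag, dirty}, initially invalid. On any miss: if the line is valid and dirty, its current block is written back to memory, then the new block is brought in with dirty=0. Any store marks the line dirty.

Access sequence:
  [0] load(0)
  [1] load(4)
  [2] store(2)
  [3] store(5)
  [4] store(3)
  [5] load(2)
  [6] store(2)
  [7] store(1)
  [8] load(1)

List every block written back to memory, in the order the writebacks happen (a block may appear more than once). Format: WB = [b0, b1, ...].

WB = [2, 5]

0: R B0 -> L0 miss  d=-]
1: R B4 -> L1 miss  d=-]
2: W B2 -> L2 miss  d=D]
3: W B5 -> L2 miss wb->B2  d=D]
4: W B3 -> L0 miss  d=D]
5: R B2 -> L2 miss wb->B5  d=-]
6: W B2 -> L2 hit  d=D]
7: W B1 -> L1 miss  d=D]
8: R B1 -> L1 hit  d=D]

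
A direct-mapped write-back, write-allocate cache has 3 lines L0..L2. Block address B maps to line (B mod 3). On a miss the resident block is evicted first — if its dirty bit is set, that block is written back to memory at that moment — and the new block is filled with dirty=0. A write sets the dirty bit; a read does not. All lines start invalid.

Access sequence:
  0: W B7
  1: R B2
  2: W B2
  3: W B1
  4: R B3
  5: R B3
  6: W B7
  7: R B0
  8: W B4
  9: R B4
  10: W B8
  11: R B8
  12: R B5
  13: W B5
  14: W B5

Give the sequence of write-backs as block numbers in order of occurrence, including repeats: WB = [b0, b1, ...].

  0 | W B7 → L1 miss [D]
  1 | R B2 → L2 miss [-]
  2 | W B2 → L2 hit [D]
  3 | W B1 → L1 miss wb→B7 [D]
  4 | R B3 → L0 miss [-]
  5 | R B3 → L0 hit [-]
  6 | W B7 → L1 miss wb→B1 [D]
  7 | R B0 → L0 miss [-]
  8 | W B4 → L1 miss wb→B7 [D]
  9 | R B4 → L1 hit [D]
  10 | W B8 → L2 miss wb→B2 [D]
  11 | R B8 → L2 hit [D]
  12 | R B5 → L2 miss wb→B8 [-]
  13 | W B5 → L2 hit [D]
  14 | W B5 → L2 hit [D]

WB = [7, 1, 7, 2, 8]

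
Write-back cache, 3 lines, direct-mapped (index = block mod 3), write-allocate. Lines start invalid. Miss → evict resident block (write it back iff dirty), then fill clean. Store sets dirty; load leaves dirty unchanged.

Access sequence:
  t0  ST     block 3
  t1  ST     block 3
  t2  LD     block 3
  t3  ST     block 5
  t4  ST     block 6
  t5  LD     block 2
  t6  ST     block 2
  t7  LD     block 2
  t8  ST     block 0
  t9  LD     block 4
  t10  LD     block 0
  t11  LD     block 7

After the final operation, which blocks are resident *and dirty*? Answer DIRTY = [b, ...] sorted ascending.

  0 | W B3 → L0 miss [D]
  1 | W B3 → L0 hit [D]
  2 | R B3 → L0 hit [D]
  3 | W B5 → L2 miss [D]
  4 | W B6 → L0 miss wb→B3 [D]
  5 | R B2 → L2 miss wb→B5 [-]
  6 | W B2 → L2 hit [D]
  7 | R B2 → L2 hit [D]
  8 | W B0 → L0 miss wb→B6 [D]
  9 | R B4 → L1 miss [-]
  10 | R B0 → L0 hit [D]
  11 | R B7 → L1 miss [-]

DIRTY = [0, 2]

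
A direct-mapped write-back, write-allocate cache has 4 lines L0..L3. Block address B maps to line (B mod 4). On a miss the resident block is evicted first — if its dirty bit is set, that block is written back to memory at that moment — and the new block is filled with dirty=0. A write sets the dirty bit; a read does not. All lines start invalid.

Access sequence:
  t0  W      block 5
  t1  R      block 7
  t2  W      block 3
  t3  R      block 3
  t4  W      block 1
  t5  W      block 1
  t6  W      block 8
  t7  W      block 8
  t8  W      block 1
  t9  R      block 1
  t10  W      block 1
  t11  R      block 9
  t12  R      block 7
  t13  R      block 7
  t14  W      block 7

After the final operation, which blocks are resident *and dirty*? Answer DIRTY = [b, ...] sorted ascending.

  0 | W B5 → L1 miss [D]
  1 | R B7 → L3 miss [-]
  2 | W B3 → L3 miss [D]
  3 | R B3 → L3 hit [D]
  4 | W B1 → L1 miss wb→B5 [D]
  5 | W B1 → L1 hit [D]
  6 | W B8 → L0 miss [D]
  7 | W B8 → L0 hit [D]
  8 | W B1 → L1 hit [D]
  9 | R B1 → L1 hit [D]
  10 | W B1 → L1 hit [D]
  11 | R B9 → L1 miss wb→B1 [-]
  12 | R B7 → L3 miss wb→B3 [-]
  13 | R B7 → L3 hit [-]
  14 | W B7 → L3 hit [D]

DIRTY = [7, 8]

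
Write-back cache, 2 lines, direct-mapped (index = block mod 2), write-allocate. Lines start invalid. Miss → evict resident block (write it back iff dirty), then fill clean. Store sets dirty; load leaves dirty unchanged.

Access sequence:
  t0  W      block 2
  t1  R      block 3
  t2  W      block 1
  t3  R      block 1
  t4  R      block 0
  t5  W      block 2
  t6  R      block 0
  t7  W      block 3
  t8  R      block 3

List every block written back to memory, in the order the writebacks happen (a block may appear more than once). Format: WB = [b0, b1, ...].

  0 | W B2 → L0 miss [D]
  1 | R B3 → L1 miss [-]
  2 | W B1 → L1 miss [D]
  3 | R B1 → L1 hit [D]
  4 | R B0 → L0 miss wb→B2 [-]
  5 | W B2 → L0 miss [D]
  6 | R B0 → L0 miss wb→B2 [-]
  7 | W B3 → L1 miss wb→B1 [D]
  8 | R B3 → L1 hit [D]

WB = [2, 2, 1]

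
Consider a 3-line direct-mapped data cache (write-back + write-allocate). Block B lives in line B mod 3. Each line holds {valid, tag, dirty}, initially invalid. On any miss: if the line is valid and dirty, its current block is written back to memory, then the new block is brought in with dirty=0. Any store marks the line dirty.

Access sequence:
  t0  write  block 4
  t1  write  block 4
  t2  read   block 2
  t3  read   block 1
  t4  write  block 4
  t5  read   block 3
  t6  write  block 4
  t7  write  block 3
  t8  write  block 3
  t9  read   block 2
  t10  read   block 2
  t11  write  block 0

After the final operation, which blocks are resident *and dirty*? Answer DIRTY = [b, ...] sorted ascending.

0: W B4 → L1 miss [D]
1: W B4 → L1 hit [D]
2: R B2 → L2 miss [-]
3: R B1 → L1 miss wb→B4 [-]
4: W B4 → L1 miss [D]
5: R B3 → L0 miss [-]
6: W B4 → L1 hit [D]
7: W B3 → L0 hit [D]
8: W B3 → L0 hit [D]
9: R B2 → L2 hit [-]
10: R B2 → L2 hit [-]
11: W B0 → L0 miss wb→B3 [D]

DIRTY = [0, 4]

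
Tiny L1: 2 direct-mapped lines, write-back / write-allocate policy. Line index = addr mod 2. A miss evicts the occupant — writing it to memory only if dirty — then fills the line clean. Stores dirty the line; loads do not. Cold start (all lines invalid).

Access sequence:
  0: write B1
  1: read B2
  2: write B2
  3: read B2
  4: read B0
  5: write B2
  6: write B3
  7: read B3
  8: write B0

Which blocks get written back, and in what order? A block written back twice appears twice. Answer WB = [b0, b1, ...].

WB = [2, 1, 2]

0: W B1 -> L1 miss  d=D]
1: R B2 -> L0 miss  d=-]
2: W B2 -> L0 hit  d=D]
3: R B2 -> L0 hit  d=D]
4: R B0 -> L0 miss wb->B2  d=-]
5: W B2 -> L0 miss  d=D]
6: W B3 -> L1 miss wb->B1  d=D]
7: R B3 -> L1 hit  d=D]
8: W B0 -> L0 miss wb->B2  d=D]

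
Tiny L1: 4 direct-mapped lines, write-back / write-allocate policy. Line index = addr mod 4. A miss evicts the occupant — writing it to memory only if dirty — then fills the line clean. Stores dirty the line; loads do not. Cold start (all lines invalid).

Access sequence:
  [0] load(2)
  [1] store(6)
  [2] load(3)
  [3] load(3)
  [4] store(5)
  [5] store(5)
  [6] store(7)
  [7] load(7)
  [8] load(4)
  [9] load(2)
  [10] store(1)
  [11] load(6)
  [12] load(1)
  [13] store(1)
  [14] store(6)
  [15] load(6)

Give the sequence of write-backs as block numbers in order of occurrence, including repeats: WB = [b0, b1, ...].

WB = [6, 5]

0: R B2 → L2 miss [-]
1: W B6 → L2 miss [D]
2: R B3 → L3 miss [-]
3: R B3 → L3 hit [-]
4: W B5 → L1 miss [D]
5: W B5 → L1 hit [D]
6: W B7 → L3 miss [D]
7: R B7 → L3 hit [D]
8: R B4 → L0 miss [-]
9: R B2 → L2 miss wb→B6 [-]
10: W B1 → L1 miss wb→B5 [D]
11: R B6 → L2 miss [-]
12: R B1 → L1 hit [D]
13: W B1 → L1 hit [D]
14: W B6 → L2 hit [D]
15: R B6 → L2 hit [D]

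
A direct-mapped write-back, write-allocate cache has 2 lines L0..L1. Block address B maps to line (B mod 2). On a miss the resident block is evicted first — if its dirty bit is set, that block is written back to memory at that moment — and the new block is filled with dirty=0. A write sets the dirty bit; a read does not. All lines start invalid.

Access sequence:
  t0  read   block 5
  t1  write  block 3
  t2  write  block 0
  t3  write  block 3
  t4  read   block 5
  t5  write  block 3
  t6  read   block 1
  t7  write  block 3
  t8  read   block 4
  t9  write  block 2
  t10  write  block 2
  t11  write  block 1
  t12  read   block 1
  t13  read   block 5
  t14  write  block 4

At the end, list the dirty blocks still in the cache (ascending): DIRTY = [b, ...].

  0 | R B5 → L1 miss [-]
  1 | W B3 → L1 miss [D]
  2 | W B0 → L0 miss [D]
  3 | W B3 → L1 hit [D]
  4 | R B5 → L1 miss wb→B3 [-]
  5 | W B3 → L1 miss [D]
  6 | R B1 → L1 miss wb→B3 [-]
  7 | W B3 → L1 miss [D]
  8 | R B4 → L0 miss wb→B0 [-]
  9 | W B2 → L0 miss [D]
  10 | W B2 → L0 hit [D]
  11 | W B1 → L1 miss wb→B3 [D]
  12 | R B1 → L1 hit [D]
  13 | R B5 → L1 miss wb→B1 [-]
  14 | W B4 → L0 miss wb→B2 [D]

DIRTY = [4]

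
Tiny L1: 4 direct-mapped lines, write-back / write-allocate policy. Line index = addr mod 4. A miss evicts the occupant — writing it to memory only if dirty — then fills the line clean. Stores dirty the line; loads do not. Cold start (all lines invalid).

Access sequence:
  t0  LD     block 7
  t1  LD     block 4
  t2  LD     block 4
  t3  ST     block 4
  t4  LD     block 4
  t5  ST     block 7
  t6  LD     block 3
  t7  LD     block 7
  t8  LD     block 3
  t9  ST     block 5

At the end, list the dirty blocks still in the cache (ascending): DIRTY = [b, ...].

  0 | R B7 → L3 miss [-]
  1 | R B4 → L0 miss [-]
  2 | R B4 → L0 hit [-]
  3 | W B4 → L0 hit [D]
  4 | R B4 → L0 hit [D]
  5 | W B7 → L3 hit [D]
  6 | R B3 → L3 miss wb→B7 [-]
  7 | R B7 → L3 miss [-]
  8 | R B3 → L3 miss [-]
  9 | W B5 → L1 miss [D]

DIRTY = [4, 5]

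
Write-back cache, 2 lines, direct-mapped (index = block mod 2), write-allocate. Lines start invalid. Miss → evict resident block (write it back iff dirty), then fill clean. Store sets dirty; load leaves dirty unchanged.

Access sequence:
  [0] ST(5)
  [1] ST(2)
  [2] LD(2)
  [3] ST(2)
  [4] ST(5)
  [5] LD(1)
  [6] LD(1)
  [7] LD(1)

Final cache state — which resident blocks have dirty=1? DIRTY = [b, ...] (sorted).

0: W B5 -> L1 miss  d=D]
1: W B2 -> L0 miss  d=D]
2: R B2 -> L0 hit  d=D]
3: W B2 -> L0 hit  d=D]
4: W B5 -> L1 hit  d=D]
5: R B1 -> L1 miss wb->B5  d=-]
6: R B1 -> L1 hit  d=-]
7: R B1 -> L1 hit  d=-]

DIRTY = [2]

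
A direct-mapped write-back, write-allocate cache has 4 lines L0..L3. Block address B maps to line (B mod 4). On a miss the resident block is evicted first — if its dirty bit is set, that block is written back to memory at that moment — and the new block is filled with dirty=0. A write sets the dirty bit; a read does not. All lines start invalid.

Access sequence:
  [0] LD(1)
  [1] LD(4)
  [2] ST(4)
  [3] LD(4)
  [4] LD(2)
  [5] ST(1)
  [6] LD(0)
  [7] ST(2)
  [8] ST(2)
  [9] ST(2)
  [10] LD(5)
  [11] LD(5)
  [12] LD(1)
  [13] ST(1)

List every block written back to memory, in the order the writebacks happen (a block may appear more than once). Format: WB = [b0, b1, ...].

0: R B1 → L1 miss [-]
1: R B4 → L0 miss [-]
2: W B4 → L0 hit [D]
3: R B4 → L0 hit [D]
4: R B2 → L2 miss [-]
5: W B1 → L1 hit [D]
6: R B0 → L0 miss wb→B4 [-]
7: W B2 → L2 hit [D]
8: W B2 → L2 hit [D]
9: W B2 → L2 hit [D]
10: R B5 → L1 miss wb→B1 [-]
11: R B5 → L1 hit [-]
12: R B1 → L1 miss [-]
13: W B1 → L1 hit [D]

WB = [4, 1]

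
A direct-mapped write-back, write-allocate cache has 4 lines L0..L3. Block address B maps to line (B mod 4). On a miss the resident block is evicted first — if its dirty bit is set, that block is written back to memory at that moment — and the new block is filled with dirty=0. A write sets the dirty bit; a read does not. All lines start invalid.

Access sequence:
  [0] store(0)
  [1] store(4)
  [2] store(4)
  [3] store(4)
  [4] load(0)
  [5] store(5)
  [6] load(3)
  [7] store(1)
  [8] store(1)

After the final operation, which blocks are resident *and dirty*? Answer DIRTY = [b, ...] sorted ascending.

0: W B0 → L0 miss [D]
1: W B4 → L0 miss wb→B0 [D]
2: W B4 → L0 hit [D]
3: W B4 → L0 hit [D]
4: R B0 → L0 miss wb→B4 [-]
5: W B5 → L1 miss [D]
6: R B3 → L3 miss [-]
7: W B1 → L1 miss wb→B5 [D]
8: W B1 → L1 hit [D]

DIRTY = [1]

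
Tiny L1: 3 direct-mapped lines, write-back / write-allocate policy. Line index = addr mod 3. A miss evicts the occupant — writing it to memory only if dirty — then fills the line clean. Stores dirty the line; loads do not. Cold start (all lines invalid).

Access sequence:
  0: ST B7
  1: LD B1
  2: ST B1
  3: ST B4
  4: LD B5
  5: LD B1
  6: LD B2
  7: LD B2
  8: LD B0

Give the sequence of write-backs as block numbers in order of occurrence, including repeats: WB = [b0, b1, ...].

WB = [7, 1, 4]

  0 | W B7 → L1 miss [D]
  1 | R B1 → L1 miss wb→B7 [-]
  2 | W B1 → L1 hit [D]
  3 | W B4 → L1 miss wb→B1 [D]
  4 | R B5 → L2 miss [-]
  5 | R B1 → L1 miss wb→B4 [-]
  6 | R B2 → L2 miss [-]
  7 | R B2 → L2 hit [-]
  8 | R B0 → L0 miss [-]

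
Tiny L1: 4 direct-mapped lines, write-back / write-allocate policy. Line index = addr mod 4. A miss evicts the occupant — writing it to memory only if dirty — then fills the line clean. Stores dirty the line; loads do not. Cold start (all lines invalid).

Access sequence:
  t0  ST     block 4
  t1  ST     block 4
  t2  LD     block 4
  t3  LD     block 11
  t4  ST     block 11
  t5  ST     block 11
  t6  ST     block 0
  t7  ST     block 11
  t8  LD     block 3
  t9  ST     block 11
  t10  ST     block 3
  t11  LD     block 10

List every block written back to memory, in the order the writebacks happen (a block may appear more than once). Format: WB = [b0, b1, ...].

WB = [4, 11, 11]

0: W B4 → L0 miss [D]
1: W B4 → L0 hit [D]
2: R B4 → L0 hit [D]
3: R B11 → L3 miss [-]
4: W B11 → L3 hit [D]
5: W B11 → L3 hit [D]
6: W B0 → L0 miss wb→B4 [D]
7: W B11 → L3 hit [D]
8: R B3 → L3 miss wb→B11 [-]
9: W B11 → L3 miss [D]
10: W B3 → L3 miss wb→B11 [D]
11: R B10 → L2 miss [-]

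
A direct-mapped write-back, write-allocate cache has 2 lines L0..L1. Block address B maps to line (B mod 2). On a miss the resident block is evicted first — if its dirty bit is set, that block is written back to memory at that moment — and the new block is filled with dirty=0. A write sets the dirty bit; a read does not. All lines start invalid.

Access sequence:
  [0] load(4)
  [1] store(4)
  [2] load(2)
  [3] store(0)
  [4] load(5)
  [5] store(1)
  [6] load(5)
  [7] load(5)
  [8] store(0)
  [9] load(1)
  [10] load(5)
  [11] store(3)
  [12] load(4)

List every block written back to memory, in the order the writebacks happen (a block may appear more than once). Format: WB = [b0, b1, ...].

WB = [4, 1, 0]

0: R B4 → L0 miss [-]
1: W B4 → L0 hit [D]
2: R B2 → L0 miss wb→B4 [-]
3: W B0 → L0 miss [D]
4: R B5 → L1 miss [-]
5: W B1 → L1 miss [D]
6: R B5 → L1 miss wb→B1 [-]
7: R B5 → L1 hit [-]
8: W B0 → L0 hit [D]
9: R B1 → L1 miss [-]
10: R B5 → L1 miss [-]
11: W B3 → L1 miss [D]
12: R B4 → L0 miss wb→B0 [-]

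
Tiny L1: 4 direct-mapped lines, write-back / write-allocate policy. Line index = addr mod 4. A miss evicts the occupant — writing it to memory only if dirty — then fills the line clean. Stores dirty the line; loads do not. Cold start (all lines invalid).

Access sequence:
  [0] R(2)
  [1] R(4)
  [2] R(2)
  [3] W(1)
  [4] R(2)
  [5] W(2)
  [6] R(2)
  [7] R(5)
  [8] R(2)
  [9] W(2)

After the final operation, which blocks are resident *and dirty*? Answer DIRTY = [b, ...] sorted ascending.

DIRTY = [2]

  0 | R B2 → L2 miss [-]
  1 | R B4 → L0 miss [-]
  2 | R B2 → L2 hit [-]
  3 | W B1 → L1 miss [D]
  4 | R B2 → L2 hit [-]
  5 | W B2 → L2 hit [D]
  6 | R B2 → L2 hit [D]
  7 | R B5 → L1 miss wb→B1 [-]
  8 | R B2 → L2 hit [D]
  9 | W B2 → L2 hit [D]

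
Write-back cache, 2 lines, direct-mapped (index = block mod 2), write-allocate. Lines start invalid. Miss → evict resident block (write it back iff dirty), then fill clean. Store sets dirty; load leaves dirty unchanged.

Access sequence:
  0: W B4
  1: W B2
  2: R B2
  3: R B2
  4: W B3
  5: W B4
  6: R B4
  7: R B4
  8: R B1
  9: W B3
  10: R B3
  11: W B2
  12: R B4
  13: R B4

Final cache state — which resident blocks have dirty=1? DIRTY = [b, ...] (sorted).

0: W B4 -> L0 miss  d=D]
1: W B2 -> L0 miss wb->B4  d=D]
2: R B2 -> L0 hit  d=D]
3: R B2 -> L0 hit  d=D]
4: W B3 -> L1 miss  d=D]
5: W B4 -> L0 miss wb->B2  d=D]
6: R B4 -> L0 hit  d=D]
7: R B4 -> L0 hit  d=D]
8: R B1 -> L1 miss wb->B3  d=-]
9: W B3 -> L1 miss  d=D]
10: R B3 -> L1 hit  d=D]
11: W B2 -> L0 miss wb->B4  d=D]
12: R B4 -> L0 miss wb->B2  d=-]
13: R B4 -> L0 hit  d=-]

DIRTY = [3]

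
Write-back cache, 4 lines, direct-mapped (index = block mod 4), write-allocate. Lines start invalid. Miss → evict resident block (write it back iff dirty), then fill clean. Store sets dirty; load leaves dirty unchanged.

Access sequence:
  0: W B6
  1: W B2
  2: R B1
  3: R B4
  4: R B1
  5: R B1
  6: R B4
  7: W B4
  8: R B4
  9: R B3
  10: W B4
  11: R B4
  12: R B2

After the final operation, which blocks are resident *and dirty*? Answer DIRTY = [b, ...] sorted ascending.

DIRTY = [2, 4]

0: W B6 -> L2 miss  d=D]
1: W B2 -> L2 miss wb->B6  d=D]
2: R B1 -> L1 miss  d=-]
3: R B4 -> L0 miss  d=-]
4: R B1 -> L1 hit  d=-]
5: R B1 -> L1 hit  d=-]
6: R B4 -> L0 hit  d=-]
7: W B4 -> L0 hit  d=D]
8: R B4 -> L0 hit  d=D]
9: R B3 -> L3 miss  d=-]
10: W B4 -> L0 hit  d=D]
11: R B4 -> L0 hit  d=D]
12: R B2 -> L2 hit  d=D]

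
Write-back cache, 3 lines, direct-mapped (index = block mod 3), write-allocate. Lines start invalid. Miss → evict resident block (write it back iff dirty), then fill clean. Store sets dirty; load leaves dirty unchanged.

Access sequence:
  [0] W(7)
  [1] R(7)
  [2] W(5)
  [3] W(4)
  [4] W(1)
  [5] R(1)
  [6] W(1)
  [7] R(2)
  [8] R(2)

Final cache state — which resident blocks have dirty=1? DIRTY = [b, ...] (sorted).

DIRTY = [1]

  0 | W B7 → L1 miss [D]
  1 | R B7 → L1 hit [D]
  2 | W B5 → L2 miss [D]
  3 | W B4 → L1 miss wb→B7 [D]
  4 | W B1 → L1 miss wb→B4 [D]
  5 | R B1 → L1 hit [D]
  6 | W B1 → L1 hit [D]
  7 | R B2 → L2 miss wb→B5 [-]
  8 | R B2 → L2 hit [-]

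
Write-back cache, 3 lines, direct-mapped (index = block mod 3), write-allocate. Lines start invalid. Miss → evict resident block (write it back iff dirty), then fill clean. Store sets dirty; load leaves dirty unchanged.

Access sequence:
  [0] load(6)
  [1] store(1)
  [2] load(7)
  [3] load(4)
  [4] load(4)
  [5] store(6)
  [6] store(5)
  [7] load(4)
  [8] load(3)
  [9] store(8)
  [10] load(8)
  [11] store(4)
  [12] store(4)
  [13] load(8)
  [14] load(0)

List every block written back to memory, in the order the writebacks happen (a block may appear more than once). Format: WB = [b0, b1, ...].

  0 | R B6 → L0 miss [-]
  1 | W B1 → L1 miss [D]
  2 | R B7 → L1 miss wb→B1 [-]
  3 | R B4 → L1 miss [-]
  4 | R B4 → L1 hit [-]
  5 | W B6 → L0 hit [D]
  6 | W B5 → L2 miss [D]
  7 | R B4 → L1 hit [-]
  8 | R B3 → L0 miss wb→B6 [-]
  9 | W B8 → L2 miss wb→B5 [D]
  10 | R B8 → L2 hit [D]
  11 | W B4 → L1 hit [D]
  12 | W B4 → L1 hit [D]
  13 | R B8 → L2 hit [D]
  14 | R B0 → L0 miss [-]

WB = [1, 6, 5]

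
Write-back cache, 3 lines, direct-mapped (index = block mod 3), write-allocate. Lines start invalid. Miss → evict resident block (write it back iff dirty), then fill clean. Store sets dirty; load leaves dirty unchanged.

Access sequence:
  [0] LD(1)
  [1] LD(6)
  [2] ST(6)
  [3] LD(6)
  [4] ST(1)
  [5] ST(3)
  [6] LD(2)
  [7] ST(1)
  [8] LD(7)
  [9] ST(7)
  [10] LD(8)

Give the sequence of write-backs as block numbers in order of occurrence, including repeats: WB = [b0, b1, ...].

WB = [6, 1]

0: R B1 -> L1 miss  d=-]
1: R B6 -> L0 miss  d=-]
2: W B6 -> L0 hit  d=D]
3: R B6 -> L0 hit  d=D]
4: W B1 -> L1 hit  d=D]
5: W B3 -> L0 miss wb->B6  d=D]
6: R B2 -> L2 miss  d=-]
7: W B1 -> L1 hit  d=D]
8: R B7 -> L1 miss wb->B1  d=-]
9: W B7 -> L1 hit  d=D]
10: R B8 -> L2 miss  d=-]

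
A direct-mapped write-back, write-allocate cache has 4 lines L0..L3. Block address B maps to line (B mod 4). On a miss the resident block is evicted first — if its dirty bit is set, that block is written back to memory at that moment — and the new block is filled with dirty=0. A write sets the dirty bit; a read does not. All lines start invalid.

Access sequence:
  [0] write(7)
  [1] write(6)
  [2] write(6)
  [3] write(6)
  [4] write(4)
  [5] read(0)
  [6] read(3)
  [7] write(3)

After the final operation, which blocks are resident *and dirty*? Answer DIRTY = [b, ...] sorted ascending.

0: W B7 → L3 miss [D]
1: W B6 → L2 miss [D]
2: W B6 → L2 hit [D]
3: W B6 → L2 hit [D]
4: W B4 → L0 miss [D]
5: R B0 → L0 miss wb→B4 [-]
6: R B3 → L3 miss wb→B7 [-]
7: W B3 → L3 hit [D]

DIRTY = [3, 6]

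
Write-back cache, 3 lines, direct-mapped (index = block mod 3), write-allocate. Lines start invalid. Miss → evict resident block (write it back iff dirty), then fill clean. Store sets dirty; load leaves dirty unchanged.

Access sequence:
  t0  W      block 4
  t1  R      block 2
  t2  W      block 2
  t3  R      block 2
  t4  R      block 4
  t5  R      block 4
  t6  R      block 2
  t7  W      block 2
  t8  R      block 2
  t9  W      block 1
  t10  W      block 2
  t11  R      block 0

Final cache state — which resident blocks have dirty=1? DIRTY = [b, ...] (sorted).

  0 | W B4 → L1 miss [D]
  1 | R B2 → L2 miss [-]
  2 | W B2 → L2 hit [D]
  3 | R B2 → L2 hit [D]
  4 | R B4 → L1 hit [D]
  5 | R B4 → L1 hit [D]
  6 | R B2 → L2 hit [D]
  7 | W B2 → L2 hit [D]
  8 | R B2 → L2 hit [D]
  9 | W B1 → L1 miss wb→B4 [D]
  10 | W B2 → L2 hit [D]
  11 | R B0 → L0 miss [-]

DIRTY = [1, 2]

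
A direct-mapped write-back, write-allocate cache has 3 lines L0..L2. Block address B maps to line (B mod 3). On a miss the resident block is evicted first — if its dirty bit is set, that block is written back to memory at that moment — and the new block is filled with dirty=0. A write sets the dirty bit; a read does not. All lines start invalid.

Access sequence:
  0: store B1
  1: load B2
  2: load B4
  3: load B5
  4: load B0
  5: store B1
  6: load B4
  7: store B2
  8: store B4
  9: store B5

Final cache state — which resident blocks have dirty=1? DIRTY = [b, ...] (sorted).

DIRTY = [4, 5]

0: W B1 → L1 miss [D]
1: R B2 → L2 miss [-]
2: R B4 → L1 miss wb→B1 [-]
3: R B5 → L2 miss [-]
4: R B0 → L0 miss [-]
5: W B1 → L1 miss [D]
6: R B4 → L1 miss wb→B1 [-]
7: W B2 → L2 miss [D]
8: W B4 → L1 hit [D]
9: W B5 → L2 miss wb→B2 [D]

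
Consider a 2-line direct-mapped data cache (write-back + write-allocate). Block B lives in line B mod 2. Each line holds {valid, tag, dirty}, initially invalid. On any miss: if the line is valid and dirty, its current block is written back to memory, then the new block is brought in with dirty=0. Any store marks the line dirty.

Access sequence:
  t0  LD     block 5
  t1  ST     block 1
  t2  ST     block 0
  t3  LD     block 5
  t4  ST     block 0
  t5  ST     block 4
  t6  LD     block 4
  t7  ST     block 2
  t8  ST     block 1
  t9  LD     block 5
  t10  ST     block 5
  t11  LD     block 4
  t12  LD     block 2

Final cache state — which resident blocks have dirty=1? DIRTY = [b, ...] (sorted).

0: R B5 -> L1 miss  d=-]
1: W B1 -> L1 miss  d=D]
2: W B0 -> L0 miss  d=D]
3: R B5 -> L1 miss wb->B1  d=-]
4: W B0 -> L0 hit  d=D]
5: W B4 -> L0 miss wb->B0  d=D]
6: R B4 -> L0 hit  d=D]
7: W B2 -> L0 miss wb->B4  d=D]
8: W B1 -> L1 miss  d=D]
9: R B5 -> L1 miss wb->B1  d=-]
10: W B5 -> L1 hit  d=D]
11: R B4 -> L0 miss wb->B2  d=-]
12: R B2 -> L0 miss  d=-]

DIRTY = [5]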